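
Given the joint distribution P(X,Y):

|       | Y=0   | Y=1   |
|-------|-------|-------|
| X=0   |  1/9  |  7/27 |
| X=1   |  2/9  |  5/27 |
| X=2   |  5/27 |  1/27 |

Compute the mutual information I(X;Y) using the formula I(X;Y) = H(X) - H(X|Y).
0.1232 bits

I(X;Y) = H(X) - H(X|Y)

Marginal of X (row sums):
  P(X=0) = 1/9 + 7/27 = 10/27
  P(X=1) = 2/9 + 5/27 = 11/27
  P(X=2) = 5/27 + 1/27 = 2/9
H(X) = -[(10/27)·log₂(10/27) + (11/27)·log₂(11/27) + (2/9)·log₂(2/9)]
  = 0.5307 + 0.5278 + 0.4822 = 1.5407 bits

Marginal of Y (column sums):
  P(Y=0) = 1/9 + 2/9 + 5/27 = 14/27
  P(Y=1) = 7/27 + 5/27 + 1/27 = 13/27
H(X|Y) = Σ_y P(y)·H(X|Y=y):
  Y=0: P(Y=0) = 14/27, P(X|Y=0) = (3/14, 3/7, 5/14) → H(X|Y=0) = 1.5306
  Y=1: P(Y=1) = 13/27, P(X|Y=1) = (7/13, 5/13, 1/13) → H(X|Y=1) = 1.2957
H(X|Y) = (14/27)·1.5306 + (13/27)·1.2957 = 1.4175 bits

I(X;Y) = H(X) - H(X|Y) = 1.5407 - 1.4175 = 0.1232 bits

Cross-check via I(X;Y) = H(X) + H(Y) - H(X,Y): computing H(Y) from the column sums and H(X,Y) from the 6 cells in the same way gives H(Y) = 0.9990 bits and H(X,Y) = 2.4165 bits, so
I(X;Y) = 1.5407 + 0.9990 - 2.4165 = 0.1232 bits ✓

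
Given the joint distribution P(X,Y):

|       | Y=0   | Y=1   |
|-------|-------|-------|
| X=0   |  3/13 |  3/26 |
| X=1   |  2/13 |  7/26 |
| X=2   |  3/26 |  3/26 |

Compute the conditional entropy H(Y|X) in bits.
0.9487 bits

H(Y|X) = H(X,Y) - H(X)

H(X,Y) = -Σ_{x,y} P(x,y) log₂ P(x,y). Per-cell terms -P(x,y)·log₂P(x,y):
  X=0: 0.488187, 0.359478
  X=1: 0.415452, 0.509677
  X=2: 0.359478, 0.359478
Sum of the 6 terms: H(X,Y) = 2.49175 bits

Marginal of X (row sums):
  P(X=0) = 3/13 + 3/26 = 9/26
  P(X=1) = 2/13 + 7/26 = 11/26
  P(X=2) = 3/26 + 3/26 = 3/13
H(X) = -[(9/26)·log₂(9/26) + (11/26)·log₂(11/26) + (3/13)·log₂(3/13)]
  = 0.529794 + 0.525042 + 0.488187 = 1.54302 bits

H(Y|X) = H(X,Y) - H(X) = 2.49175 - 1.54302 = 0.9487 bits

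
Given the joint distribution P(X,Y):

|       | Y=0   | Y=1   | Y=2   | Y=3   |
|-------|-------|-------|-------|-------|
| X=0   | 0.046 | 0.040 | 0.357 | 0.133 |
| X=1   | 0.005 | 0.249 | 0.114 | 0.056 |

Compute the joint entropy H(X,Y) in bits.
2.4354 bits

H(X,Y) = -Σ_{x,y} P(x,y) log₂ P(x,y). Per-cell terms -P(x,y)·log₂P(x,y):
  X=0: 0.20434, 0.18575, 0.53050, 0.38710
  X=1: 0.03822, 0.49944, 0.35715, 0.23287
Sum of the 8 terms: H(X,Y) = 2.4354 bits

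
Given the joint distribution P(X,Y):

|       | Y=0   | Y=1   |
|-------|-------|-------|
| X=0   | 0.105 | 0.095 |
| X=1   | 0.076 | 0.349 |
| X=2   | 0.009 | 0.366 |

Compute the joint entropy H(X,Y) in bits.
2.0685 bits

H(X,Y) = -Σ_{x,y} P(x,y) log₂ P(x,y). Per-cell terms -P(x,y)·log₂P(x,y):
  X=0: 0.3414, 0.3226
  X=1: 0.2826, 0.5300
  X=2: 0.0612, 0.5307
Sum of the 6 terms: H(X,Y) = 2.0685 bits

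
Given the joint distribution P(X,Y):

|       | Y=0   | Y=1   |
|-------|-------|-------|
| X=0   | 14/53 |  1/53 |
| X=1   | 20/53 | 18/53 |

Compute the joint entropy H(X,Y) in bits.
1.6751 bits

H(X,Y) = -Σ_{x,y} P(x,y) log₂ P(x,y). Per-cell terms -P(x,y)·log₂P(x,y):
  X=0: 0.5073, 0.1081
  X=1: 0.5306, 0.5291
Sum of the 4 terms: H(X,Y) = 1.6751 bits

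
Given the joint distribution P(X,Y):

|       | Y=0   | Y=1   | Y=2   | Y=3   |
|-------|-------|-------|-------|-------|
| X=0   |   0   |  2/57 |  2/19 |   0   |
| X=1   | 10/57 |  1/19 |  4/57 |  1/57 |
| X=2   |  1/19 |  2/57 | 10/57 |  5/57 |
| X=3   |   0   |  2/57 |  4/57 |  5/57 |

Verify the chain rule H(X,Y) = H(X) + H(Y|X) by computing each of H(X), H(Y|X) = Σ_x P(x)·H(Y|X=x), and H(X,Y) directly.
H(X) = 1.9109 bits, H(Y|X) = 1.5241 bits, H(X,Y) = 3.4350 bits

Marginal of X (row sums):
  P(X=0) = 0 + 2/57 + 2/19 + 0 = 8/57
  P(X=1) = 10/57 + 1/19 + 4/57 + 1/57 = 6/19
  P(X=2) = 1/19 + 2/57 + 10/57 + 5/57 = 20/57
  P(X=3) = 0 + 2/57 + 4/57 + 5/57 = 11/57
H(X) = -[(8/57)·log₂(8/57) + (6/19)·log₂(6/19) + (20/57)·log₂(20/57) + (11/57)·log₂(11/57)]
  = 0.397599 + 0.525147 + 0.530162 + 0.458036 = 1.9109 bits

H(Y|X) = Σ_x P(x)·H(Y|X=x):
  X=0: P(X=0) = 8/57, P(Y|X=0) = (0, 1/4, 3/4, 0) → H(Y|X=0) = 0.811278
  X=1: P(X=1) = 6/19, P(Y|X=1) = (5/9, 1/6, 2/9, 1/18) → H(Y|X=1) = 1.615805
  X=2: P(X=2) = 20/57, P(Y|X=2) = (3/20, 1/10, 1/2, 1/4) → H(Y|X=2) = 1.742738
  X=3: P(X=3) = 11/57, P(Y|X=3) = (0, 2/11, 4/11, 5/11) → H(Y|X=3) = 1.494919
H(Y|X) = (8/57)·0.811278 + (6/19)·1.615805 + (20/57)·1.742738 + (11/57)·1.494919 = 1.5241 bits

H(X,Y) = -Σ_{x,y} P(x,y) log₂ P(x,y). Per-cell terms -P(x,y)·log₂P(x,y):
  X=0: 0.000000, 0.169575, 0.341887, 0.000000
  X=1: 0.440520, 0.223575, 0.268975, 0.102331
  X=2: 0.223575, 0.169575, 0.440520, 0.307979
  X=3: 0.000000, 0.169575, 0.268975, 0.307979
  (cells with P = 0 contribute 0)
Sum of the 16 terms: H(X,Y) = 3.4350 bits

Chain rule check:
  H(X) + H(Y|X) = 1.9109 + 1.5241 = 3.4350 bits
  H(X,Y) = 3.4350 bits
✓ Chain rule verified.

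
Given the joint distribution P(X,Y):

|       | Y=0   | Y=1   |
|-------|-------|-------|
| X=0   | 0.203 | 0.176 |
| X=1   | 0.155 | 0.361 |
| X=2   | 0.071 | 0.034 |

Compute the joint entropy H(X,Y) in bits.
2.2925 bits

H(X,Y) = -Σ_{x,y} P(x,y) log₂ P(x,y). Per-cell terms -P(x,y)·log₂P(x,y):
  X=0: 0.466991, 0.441118
  X=1: 0.416897, 0.530644
  X=2: 0.270939, 0.165863
Sum of the 6 terms: H(X,Y) = 2.2925 bits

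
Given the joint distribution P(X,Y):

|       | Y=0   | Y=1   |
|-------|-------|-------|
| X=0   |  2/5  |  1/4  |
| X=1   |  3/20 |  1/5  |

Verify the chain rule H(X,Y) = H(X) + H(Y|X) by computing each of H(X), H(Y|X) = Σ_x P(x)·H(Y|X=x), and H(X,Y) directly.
H(X) = 0.9341 bits, H(Y|X) = 0.9696 bits, H(X,Y) = 1.9037 bits

Marginal of X (row sums):
  P(X=0) = 2/5 + 1/4 = 13/20
  P(X=1) = 3/20 + 1/5 = 7/20
H(X) = -[(13/20)·log₂(13/20) + (7/20)·log₂(7/20)]
  = 0.4040 + 0.5301 = 0.9341 bits

H(Y|X) = Σ_x P(x)·H(Y|X=x):
  X=0: P(X=0) = 13/20, P(Y|X=0) = (8/13, 5/13) → H(Y|X=0) = 0.9612
  X=1: P(X=1) = 7/20, P(Y|X=1) = (3/7, 4/7) → H(Y|X=1) = 0.9852
H(Y|X) = (13/20)·0.9612 + (7/20)·0.9852 = 0.9696 bits

H(X,Y) = -Σ_{x,y} P(x,y) log₂ P(x,y). Per-cell terms -P(x,y)·log₂P(x,y):
  X=0: 0.5288, 0.5000
  X=1: 0.4105, 0.4644
Sum of the 4 terms: H(X,Y) = 1.9037 bits

Chain rule check:
  H(X) + H(Y|X) = 0.9341 + 0.9696 = 1.9037 bits
  H(X,Y) = 1.9037 bits
✓ Chain rule verified.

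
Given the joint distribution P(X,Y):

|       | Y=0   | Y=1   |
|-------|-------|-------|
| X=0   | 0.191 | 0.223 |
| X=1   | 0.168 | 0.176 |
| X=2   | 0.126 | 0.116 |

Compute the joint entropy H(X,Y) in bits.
2.5495 bits

H(X,Y) = -Σ_{x,y} P(x,y) log₂ P(x,y). Per-cell terms -P(x,y)·log₂P(x,y):
  X=0: 0.4562, 0.4828
  X=1: 0.4323, 0.4411
  X=2: 0.3766, 0.3605
Sum of the 6 terms: H(X,Y) = 2.5495 bits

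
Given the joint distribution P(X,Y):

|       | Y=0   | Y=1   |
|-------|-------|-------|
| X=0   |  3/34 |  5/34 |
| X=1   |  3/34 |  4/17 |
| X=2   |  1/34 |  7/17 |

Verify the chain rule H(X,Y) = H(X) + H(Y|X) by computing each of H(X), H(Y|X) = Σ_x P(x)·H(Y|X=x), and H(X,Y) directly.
H(X) = 1.5387 bits, H(Y|X) = 0.6540 bits, H(X,Y) = 2.1927 bits

Marginal of X (row sums):
  P(X=0) = 3/34 + 5/34 = 4/17
  P(X=1) = 3/34 + 4/17 = 11/34
  P(X=2) = 1/34 + 7/17 = 15/34
H(X) = -[(4/17)·log₂(4/17) + (11/34)·log₂(11/34) + (15/34)·log₂(15/34)]
  = 0.49117 + 0.52672 + 0.52084 = 1.5387 bits

H(Y|X) = Σ_x P(x)·H(Y|X=x):
  X=0: P(X=0) = 4/17, P(Y|X=0) = (3/8, 5/8) → H(Y|X=0) = 0.95443
  X=1: P(X=1) = 11/34, P(Y|X=1) = (3/11, 8/11) → H(Y|X=1) = 0.84535
  X=2: P(X=2) = 15/34, P(Y|X=2) = (1/15, 14/15) → H(Y|X=2) = 0.35336
H(Y|X) = (4/17)·0.95443 + (11/34)·0.84535 + (15/34)·0.35336 = 0.6540 bits

H(X,Y) = -Σ_{x,y} P(x,y) log₂ P(x,y). Per-cell terms -P(x,y)·log₂P(x,y):
  X=0: 0.30904, 0.40670
  X=1: 0.30904, 0.49117
  X=2: 0.14963, 0.52710
Sum of the 6 terms: H(X,Y) = 2.1927 bits

Chain rule check:
  H(X) + H(Y|X) = 1.5387 + 0.6540 = 2.1927 bits
  H(X,Y) = 2.1927 bits
✓ Chain rule verified.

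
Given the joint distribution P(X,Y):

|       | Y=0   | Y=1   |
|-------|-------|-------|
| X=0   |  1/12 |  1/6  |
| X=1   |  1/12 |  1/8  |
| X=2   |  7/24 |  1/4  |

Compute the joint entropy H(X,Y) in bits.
2.4218 bits

H(X,Y) = -Σ_{x,y} P(x,y) log₂ P(x,y). Per-cell terms -P(x,y)·log₂P(x,y):
  X=0: 0.29875, 0.43083
  X=1: 0.29875, 0.37500
  X=2: 0.51847, 0.50000
Sum of the 6 terms: H(X,Y) = 2.4218 bits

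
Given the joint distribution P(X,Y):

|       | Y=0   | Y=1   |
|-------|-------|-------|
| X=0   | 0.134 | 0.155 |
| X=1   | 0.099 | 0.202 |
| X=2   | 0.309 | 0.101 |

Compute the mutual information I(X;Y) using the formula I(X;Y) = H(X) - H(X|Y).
0.1017 bits

I(X;Y) = H(X) - H(X|Y)

Marginal of X (row sums):
  P(X=0) = 0.134 + 0.155 = 0.289
  P(X=1) = 0.099 + 0.202 = 0.301
  P(X=2) = 0.309 + 0.101 = 0.410
H(X) = -[0.289·log₂(0.289) + 0.301·log₂(0.301) + 0.410·log₂(0.410)]
  = 0.51756 + 0.52138 + 0.52738 = 1.5663 bits

Marginal of Y (column sums):
  P(Y=0) = 0.134 + 0.099 + 0.309 = 0.542
  P(Y=1) = 0.155 + 0.202 + 0.101 = 0.458
H(X|Y) = Σ_y P(y)·H(X|Y=y):
  Y=0: P(Y=0) = 0.542, P(X|Y=0) = (67/271, 99/542, 309/542) → H(X|Y=0) = 1.40864
  Y=1: P(Y=1) = 0.458, P(X|Y=1) = (155/458, 101/229, 101/458) → H(X|Y=1) = 1.53083
H(X|Y) = 0.542·1.40864 + 0.458·1.53083 = 1.4646 bits

I(X;Y) = H(X) - H(X|Y) = 1.5663 - 1.4646 = 0.1017 bits

Cross-check via I(X;Y) = H(X) + H(Y) - H(X,Y): computing H(Y) from the column sums and H(X,Y) from the 6 cells in the same way gives H(Y) = 0.9949 bits and H(X,Y) = 2.4595 bits, so
I(X;Y) = 1.5663 + 0.9949 - 2.4595 = 0.1017 bits ✓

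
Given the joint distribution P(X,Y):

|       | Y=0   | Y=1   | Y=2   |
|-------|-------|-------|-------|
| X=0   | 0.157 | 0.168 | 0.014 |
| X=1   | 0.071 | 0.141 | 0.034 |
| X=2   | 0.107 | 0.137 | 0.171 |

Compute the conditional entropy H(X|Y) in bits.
1.4189 bits

H(X|Y) = H(X,Y) - H(Y)

H(X,Y) = -Σ_{x,y} P(x,y) log₂ P(x,y). Per-cell terms -P(x,y)·log₂P(x,y):
  X=0: 0.4194, 0.4323, 0.0862
  X=1: 0.2709, 0.3985, 0.1659
  X=2: 0.3450, 0.3929, 0.4357
Sum of the 9 terms: H(X,Y) = 2.9468 bits

Marginal of Y (column sums):
  P(Y=0) = 0.157 + 0.071 + 0.107 = 0.335
  P(Y=1) = 0.168 + 0.141 + 0.137 = 0.446
  P(Y=2) = 0.014 + 0.034 + 0.171 = 0.219
H(Y) = -[0.335·log₂(0.335) + 0.446·log₂(0.446) + 0.219·log₂(0.219)]
  = 0.5286 + 0.5195 + 0.4798 = 1.5279 bits

H(X|Y) = H(X,Y) - H(Y) = 2.9468 - 1.5279 = 1.4189 bits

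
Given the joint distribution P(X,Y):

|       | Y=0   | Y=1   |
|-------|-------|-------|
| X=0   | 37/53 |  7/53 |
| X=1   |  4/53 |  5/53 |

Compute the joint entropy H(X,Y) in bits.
1.3504 bits

H(X,Y) = -Σ_{x,y} P(x,y) log₂ P(x,y). Per-cell terms -P(x,y)·log₂P(x,y):
  X=0: 0.36195, 0.38574
  X=1: 0.28135, 0.32132
Sum of the 4 terms: H(X,Y) = 1.3504 bits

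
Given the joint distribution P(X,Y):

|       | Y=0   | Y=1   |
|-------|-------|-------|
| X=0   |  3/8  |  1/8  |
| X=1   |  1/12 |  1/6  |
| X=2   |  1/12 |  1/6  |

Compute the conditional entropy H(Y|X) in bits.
0.8648 bits

H(Y|X) = H(X,Y) - H(X)

H(X,Y) = -Σ_{x,y} P(x,y) log₂ P(x,y). Per-cell terms -P(x,y)·log₂P(x,y):
  X=0: 0.53064, 0.37500
  X=1: 0.29875, 0.43083
  X=2: 0.29875, 0.43083
Sum of the 6 terms: H(X,Y) = 2.3648 bits

Marginal of X (row sums):
  P(X=0) = 3/8 + 1/8 = 1/2
  P(X=1) = 1/12 + 1/6 = 1/4
  P(X=2) = 1/12 + 1/6 = 1/4
H(X) = -[(1/2)·log₂(1/2) + (1/4)·log₂(1/4) + (1/4)·log₂(1/4)]
  = 0.50000 + 0.50000 + 0.50000 = 1.5000 bits

H(Y|X) = H(X,Y) - H(X) = 2.3648 - 1.5000 = 0.8648 bits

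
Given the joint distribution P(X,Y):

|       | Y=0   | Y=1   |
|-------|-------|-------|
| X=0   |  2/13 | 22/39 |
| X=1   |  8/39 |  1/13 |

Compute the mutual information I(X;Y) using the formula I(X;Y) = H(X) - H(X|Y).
0.1652 bits

I(X;Y) = H(X) - H(X|Y)

Marginal of X (row sums):
  P(X=0) = 2/13 + 22/39 = 28/39
  P(X=1) = 8/39 + 1/13 = 11/39
H(X) = -[(28/39)·log₂(28/39) + (11/39)·log₂(11/39)]
  = 0.3432 + 0.5150 = 0.8582 bits

Marginal of Y (column sums):
  P(Y=0) = 2/13 + 8/39 = 14/39
  P(Y=1) = 22/39 + 1/13 = 25/39
H(X|Y) = Σ_y P(y)·H(X|Y=y):
  Y=0: P(Y=0) = 14/39, P(X|Y=0) = (3/7, 4/7) → H(X|Y=0) = 0.9852
  Y=1: P(Y=1) = 25/39, P(X|Y=1) = (22/25, 3/25) → H(X|Y=1) = 0.5294
H(X|Y) = (14/39)·0.9852 + (25/39)·0.5294 = 0.6930 bits

I(X;Y) = H(X) - H(X|Y) = 0.8582 - 0.6930 = 0.1652 bits

Cross-check via I(X;Y) = H(X) + H(Y) - H(X,Y): computing H(Y) from the column sums and H(X,Y) from the 4 cells in the same way gives H(Y) = 0.9418 bits and H(X,Y) = 1.6348 bits, so
I(X;Y) = 0.8582 + 0.9418 - 1.6348 = 0.1652 bits ✓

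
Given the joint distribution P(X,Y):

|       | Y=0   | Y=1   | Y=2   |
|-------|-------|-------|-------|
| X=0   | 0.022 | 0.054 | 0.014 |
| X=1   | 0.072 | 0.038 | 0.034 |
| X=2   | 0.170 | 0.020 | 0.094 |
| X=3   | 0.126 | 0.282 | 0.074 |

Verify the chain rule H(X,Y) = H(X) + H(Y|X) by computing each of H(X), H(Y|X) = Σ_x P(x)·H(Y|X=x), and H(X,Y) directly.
H(X) = 1.7385 bits, H(Y|X) = 1.3523 bits, H(X,Y) = 3.0908 bits

Marginal of X (row sums):
  P(X=0) = 0.022 + 0.054 + 0.014 = 0.090
  P(X=1) = 0.072 + 0.038 + 0.034 = 0.144
  P(X=2) = 0.170 + 0.020 + 0.094 = 0.284
  P(X=3) = 0.126 + 0.282 + 0.074 = 0.482
H(X) = -[0.090·log₂(0.090) + 0.144·log₂(0.144) + 0.284·log₂(0.284) + 0.482·log₂(0.482)]
  = 0.31265 + 0.40260 + 0.51575 + 0.50750 = 1.7385 bits

H(Y|X) = Σ_x P(x)·H(Y|X=x):
  X=0: P(X=0) = 0.090, P(Y|X=0) = (11/45, 3/5, 7/45) → H(Y|X=0) = 1.35658
  X=1: P(X=1) = 0.144, P(Y|X=1) = (1/2, 19/72, 17/72) → H(Y|X=1) = 1.49889
  X=2: P(X=2) = 0.284, P(Y|X=2) = (85/142, 5/71, 47/142) → H(Y|X=2) = 1.24071
  X=3: P(X=3) = 0.482, P(Y|X=3) = (63/241, 141/241, 37/241) → H(Y|X=3) = 1.37349
H(Y|X) = 0.090·1.35658 + 0.144·1.49889 + 0.284·1.24071 + 0.482·1.37349 = 1.3523 bits

H(X,Y) = -Σ_{x,y} P(x,y) log₂ P(x,y). Per-cell terms -P(x,y)·log₂P(x,y):
  X=0: 0.12114, 0.22739, 0.08622
  X=1: 0.27330, 0.17928, 0.16586
  X=2: 0.43459, 0.11288, 0.32065
  X=3: 0.37655, 0.51500, 0.27797
Sum of the 12 terms: H(X,Y) = 3.0908 bits

Chain rule check:
  H(X) + H(Y|X) = 1.7385 + 1.3523 = 3.0908 bits
  H(X,Y) = 3.0908 bits
✓ Chain rule verified.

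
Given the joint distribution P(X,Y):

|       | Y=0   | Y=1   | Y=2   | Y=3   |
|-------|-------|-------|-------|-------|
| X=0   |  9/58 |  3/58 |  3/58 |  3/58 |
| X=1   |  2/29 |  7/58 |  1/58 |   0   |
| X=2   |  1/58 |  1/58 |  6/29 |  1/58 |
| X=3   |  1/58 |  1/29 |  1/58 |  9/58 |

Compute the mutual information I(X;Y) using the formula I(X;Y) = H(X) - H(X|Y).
0.5977 bits

I(X;Y) = H(X) - H(X|Y)

Marginal of X (row sums):
  P(X=0) = 9/58 + 3/58 + 3/58 + 3/58 = 9/29
  P(X=1) = 2/29 + 7/58 + 1/58 + 0 = 6/29
  P(X=2) = 1/58 + 1/58 + 6/29 + 1/58 = 15/58
  P(X=3) = 1/58 + 1/29 + 1/58 + 9/58 = 13/58
H(X) = -[(9/29)·log₂(9/29) + (6/29)·log₂(6/29) + (15/58)·log₂(15/58) + (13/58)·log₂(13/58)]
  = 0.52388 + 0.47028 + 0.50459 + 0.48359 = 1.9823 bits

Marginal of Y (column sums):
  P(Y=0) = 9/58 + 2/29 + 1/58 + 1/58 = 15/58
  P(Y=1) = 3/58 + 7/58 + 1/58 + 1/29 = 13/58
  P(Y=2) = 3/58 + 1/58 + 6/29 + 1/58 = 17/58
  P(Y=3) = 3/58 + 0 + 1/58 + 9/58 = 13/58
H(X|Y) = Σ_y P(y)·H(X|Y=y):
  Y=0: P(Y=0) = 15/58, P(X|Y=0) = (3/5, 4/15, 1/15, 1/15) → H(X|Y=0) = 1.47160
  Y=1: P(Y=1) = 13/58, P(X|Y=1) = (3/13, 7/13, 1/13, 2/13) → H(X|Y=1) = 1.66918
  Y=2: P(Y=2) = 17/58, P(X|Y=2) = (3/17, 1/17, 12/17, 1/17) → H(X|Y=2) = 1.27720
  Y=3: P(Y=3) = 13/58, P(X|Y=3) = (3/13, 0, 1/13, 9/13) → H(X|Y=3) = 1.14012
H(X|Y) = (15/58)·1.47160 + (13/58)·1.66918 + (17/58)·1.27720 + (13/58)·1.14012 = 1.3846 bits

I(X;Y) = H(X) - H(X|Y) = 1.9823 - 1.3846 = 0.5977 bits

Cross-check via I(X;Y) = H(X) + H(Y) - H(X,Y): computing H(Y) from the column sums and H(X,Y) from the 16 cells in the same way gives H(Y) = 1.9907 bits and H(X,Y) = 3.3753 bits, so
I(X;Y) = 1.9823 + 1.9907 - 3.3753 = 0.5977 bits ✓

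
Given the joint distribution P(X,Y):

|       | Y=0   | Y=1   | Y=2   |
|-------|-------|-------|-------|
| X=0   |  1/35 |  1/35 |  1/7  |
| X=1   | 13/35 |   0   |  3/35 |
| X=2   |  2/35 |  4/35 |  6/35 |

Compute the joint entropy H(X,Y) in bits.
2.5584 bits

H(X,Y) = -Σ_{x,y} P(x,y) log₂ P(x,y). Per-cell terms -P(x,y)·log₂P(x,y):
  X=0: 0.14655, 0.14655, 0.40105
  X=1: 0.53071, 0.00000, 0.30380
  X=2: 0.23596, 0.35763, 0.43617
  (cells with P = 0 contribute 0)
Sum of the 9 terms: H(X,Y) = 2.5584 bits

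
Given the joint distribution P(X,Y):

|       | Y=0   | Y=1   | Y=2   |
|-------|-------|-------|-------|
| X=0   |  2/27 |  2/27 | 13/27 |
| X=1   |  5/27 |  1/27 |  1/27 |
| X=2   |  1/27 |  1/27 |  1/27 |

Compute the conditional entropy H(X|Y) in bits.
0.9959 bits

H(X|Y) = H(X,Y) - H(Y)

H(X,Y) = -Σ_{x,y} P(x,y) log₂ P(x,y). Per-cell terms -P(x,y)·log₂P(x,y):
  X=0: 0.27814, 0.27814, 0.50770
  X=1: 0.45055, 0.17611, 0.17611
  X=2: 0.17611, 0.17611, 0.17611
Sum of the 9 terms: H(X,Y) = 2.3951 bits

Marginal of Y (column sums):
  P(Y=0) = 2/27 + 5/27 + 1/27 = 8/27
  P(Y=1) = 2/27 + 1/27 + 1/27 = 4/27
  P(Y=2) = 13/27 + 1/27 + 1/27 = 5/9
H(Y) = -[(8/27)·log₂(8/27) + (4/27)·log₂(4/27) + (5/9)·log₂(5/9)]
  = 0.51997 + 0.40813 + 0.47111 = 1.3992 bits

H(X|Y) = H(X,Y) - H(Y) = 2.3951 - 1.3992 = 0.9959 bits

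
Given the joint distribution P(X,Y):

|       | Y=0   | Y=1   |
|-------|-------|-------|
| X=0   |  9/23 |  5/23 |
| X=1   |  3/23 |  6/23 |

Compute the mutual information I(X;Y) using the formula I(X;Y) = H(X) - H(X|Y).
0.0670 bits

I(X;Y) = H(X) - H(X|Y)

Marginal of X (row sums):
  P(X=0) = 9/23 + 5/23 = 14/23
  P(X=1) = 3/23 + 6/23 = 9/23
H(X) = -[(14/23)·log₂(14/23) + (9/23)·log₂(9/23)]
  = 0.435952 + 0.529684 = 0.96564 bits

Marginal of Y (column sums):
  P(Y=0) = 9/23 + 3/23 = 12/23
  P(Y=1) = 5/23 + 6/23 = 11/23
H(X|Y) = Σ_y P(y)·H(X|Y=y):
  Y=0: P(Y=0) = 12/23, P(X|Y=0) = (3/4, 1/4) → H(X|Y=0) = 0.811278
  Y=1: P(Y=1) = 11/23, P(X|Y=1) = (5/11, 6/11) → H(X|Y=1) = 0.994030
H(X|Y) = (12/23)·0.811278 + (11/23)·0.994030 = 0.89868 bits

I(X;Y) = H(X) - H(X|Y) = 0.96564 - 0.89868 = 0.0670 bits

Cross-check via I(X;Y) = H(X) + H(Y) - H(X,Y): computing H(Y) from the column sums and H(X,Y) from the 4 cells in the same way gives H(Y) = 0.99864 bits and H(X,Y) = 1.89732 bits, so
I(X;Y) = 0.96564 + 0.99864 - 1.89732 = 0.0670 bits ✓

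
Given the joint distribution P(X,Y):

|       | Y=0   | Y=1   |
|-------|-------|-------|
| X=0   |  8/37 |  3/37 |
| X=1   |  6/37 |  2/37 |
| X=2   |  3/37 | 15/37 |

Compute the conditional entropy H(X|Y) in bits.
1.2514 bits

H(X|Y) = H(X,Y) - H(Y)

H(X,Y) = -Σ_{x,y} P(x,y) log₂ P(x,y). Per-cell terms -P(x,y)·log₂P(x,y):
  X=0: 0.477720, 0.293878
  X=1: 0.425593, 0.227538
  X=2: 0.293878, 0.528066
Sum of the 6 terms: H(X,Y) = 2.24667 bits

Marginal of Y (column sums):
  P(Y=0) = 8/37 + 6/37 + 3/37 = 17/37
  P(Y=1) = 3/37 + 2/37 + 15/37 = 20/37
H(Y) = -[(17/37)·log₂(17/37) + (20/37)·log₂(20/37)]
  = 0.515509 + 0.479743 = 0.99525 bits

H(X|Y) = H(X,Y) - H(Y) = 2.24667 - 0.99525 = 1.2514 bits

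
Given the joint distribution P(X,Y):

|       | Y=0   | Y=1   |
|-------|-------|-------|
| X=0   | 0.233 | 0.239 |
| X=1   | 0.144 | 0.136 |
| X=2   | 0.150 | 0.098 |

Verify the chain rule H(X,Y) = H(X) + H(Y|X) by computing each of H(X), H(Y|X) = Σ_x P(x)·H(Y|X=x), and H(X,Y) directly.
H(X) = 1.5243 bits, H(Y|X) = 0.9919 bits, H(X,Y) = 2.5162 bits

Marginal of X (row sums):
  P(X=0) = 0.233 + 0.239 = 0.472
  P(X=1) = 0.144 + 0.136 = 0.280
  P(X=2) = 0.150 + 0.098 = 0.248
H(X) = -[0.472·log₂(0.472) + 0.280·log₂(0.280) + 0.248·log₂(0.248)]
  = 0.51124 + 0.51422 + 0.49887 = 1.5243 bits

H(Y|X) = Σ_x P(x)·H(Y|X=x):
  X=0: P(X=0) = 0.472, P(Y|X=0) = (233/472, 239/472) → H(Y|X=0) = 0.99988
  X=1: P(X=1) = 0.280, P(Y|X=1) = (18/35, 17/35) → H(Y|X=1) = 0.99941
  X=2: P(X=2) = 0.248, P(Y|X=2) = (75/124, 49/124) → H(Y|X=2) = 0.96805
H(Y|X) = 0.472·0.99988 + 0.280·0.99941 + 0.248·0.96805 = 0.9919 bits

H(X,Y) = -Σ_{x,y} P(x,y) log₂ P(x,y). Per-cell terms -P(x,y)·log₂P(x,y):
  X=0: 0.48967, 0.49352
  X=1: 0.40260, 0.39145
  X=2: 0.41054, 0.32841
Sum of the 6 terms: H(X,Y) = 2.5162 bits

Chain rule check:
  H(X) + H(Y|X) = 1.5243 + 0.9919 = 2.5162 bits
  H(X,Y) = 2.5162 bits
✓ Chain rule verified.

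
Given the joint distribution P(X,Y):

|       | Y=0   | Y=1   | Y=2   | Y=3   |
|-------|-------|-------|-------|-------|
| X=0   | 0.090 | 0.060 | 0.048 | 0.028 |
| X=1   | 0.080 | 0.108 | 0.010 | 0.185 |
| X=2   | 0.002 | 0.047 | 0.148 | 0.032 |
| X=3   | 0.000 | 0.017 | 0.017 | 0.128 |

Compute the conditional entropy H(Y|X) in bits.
1.5100 bits

H(Y|X) = H(X,Y) - H(X)

H(X,Y) = -Σ_{x,y} P(x,y) log₂ P(x,y). Per-cell terms -P(x,y)·log₂P(x,y):
  X=0: 0.31265, 0.24353, 0.21028, 0.14444
  X=1: 0.29151, 0.34678, 0.06644, 0.45036
  X=2: 0.01793, 0.20733, 0.40794, 0.15891
  X=3: 0.00000, 0.09993, 0.09993, 0.37962
  (cells with P = 0 contribute 0)
Sum of the 16 terms: H(X,Y) = 3.4376 bits

Marginal of X (row sums):
  P(X=0) = 0.090 + 0.060 + 0.048 + 0.028 = 0.226
  P(X=1) = 0.080 + 0.108 + 0.010 + 0.185 = 0.383
  P(X=2) = 0.002 + 0.047 + 0.148 + 0.032 = 0.229
  P(X=3) = 0.000 + 0.017 + 0.017 + 0.128 = 0.162
H(X) = -[0.226·log₂(0.226) + 0.383·log₂(0.383) + 0.229·log₂(0.229) + 0.162·log₂(0.162)]
  = 0.48491 + 0.53030 + 0.48699 + 0.42540 = 1.9276 bits

H(Y|X) = H(X,Y) - H(X) = 3.4376 - 1.9276 = 1.5100 bits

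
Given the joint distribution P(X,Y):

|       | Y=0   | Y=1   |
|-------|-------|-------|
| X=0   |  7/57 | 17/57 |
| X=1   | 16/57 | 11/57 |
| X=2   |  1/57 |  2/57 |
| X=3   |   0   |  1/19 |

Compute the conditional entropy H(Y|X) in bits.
0.8769 bits

H(Y|X) = H(X,Y) - H(X)

H(X,Y) = -Σ_{x,y} P(x,y) log₂ P(x,y). Per-cell terms -P(x,y)·log₂P(x,y):
  X=0: 0.3715569, 0.5205660
  X=1: 0.5144954, 0.4580358
  X=2: 0.1023314, 0.1695751
  X=3: 0.0000000, 0.2235751
  (cells with P = 0 contribute 0)
Sum of the 8 terms: H(X,Y) = 2.360136 bits

Marginal of X (row sums):
  P(X=0) = 7/57 + 17/57 = 8/19
  P(X=1) = 16/57 + 11/57 = 9/19
  P(X=2) = 1/57 + 2/57 = 1/19
  P(X=3) = 0 + 1/19 = 1/19
H(X) = -[(8/19)·log₂(8/19) + (9/19)·log₂(9/19) + (1/19)·log₂(1/19) + (1/19)·log₂(1/19)]
  = 0.5254432 + 0.5106328 + 0.2235751 + 0.2235751 = 1.483226 bits

H(Y|X) = H(X,Y) - H(X) = 2.360136 - 1.483226 = 0.8769 bits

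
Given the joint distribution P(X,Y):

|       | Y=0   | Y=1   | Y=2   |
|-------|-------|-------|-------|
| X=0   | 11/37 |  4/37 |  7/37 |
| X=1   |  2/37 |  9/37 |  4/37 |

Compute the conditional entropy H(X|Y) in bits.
0.8116 bits

H(X|Y) = H(X,Y) - H(Y)

H(X,Y) = -Σ_{x,y} P(x,y) log₂ P(x,y). Per-cell terms -P(x,y)·log₂P(x,y):
  X=0: 0.52028, 0.34697, 0.45445
  X=1: 0.22754, 0.49610, 0.34697
Sum of the 6 terms: H(X,Y) = 2.3923 bits

Marginal of Y (column sums):
  P(Y=0) = 11/37 + 2/37 = 13/37
  P(Y=1) = 4/37 + 9/37 = 13/37
  P(Y=2) = 7/37 + 4/37 = 11/37
H(Y) = -[(13/37)·log₂(13/37) + (13/37)·log₂(13/37) + (11/37)·log₂(11/37)]
  = 0.53019 + 0.53019 + 0.52028 = 1.5807 bits

H(X|Y) = H(X,Y) - H(Y) = 2.3923 - 1.5807 = 0.8116 bits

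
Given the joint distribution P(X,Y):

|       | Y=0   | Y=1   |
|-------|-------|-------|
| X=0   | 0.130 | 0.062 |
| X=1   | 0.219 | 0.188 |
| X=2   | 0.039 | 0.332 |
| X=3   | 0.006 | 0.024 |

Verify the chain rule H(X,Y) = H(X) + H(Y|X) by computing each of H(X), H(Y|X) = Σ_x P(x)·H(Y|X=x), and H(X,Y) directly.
H(X) = 1.6674 bits, H(Y|X) = 0.7811 bits, H(X,Y) = 2.4486 bits

Marginal of X (row sums):
  P(X=0) = 0.130 + 0.062 = 0.192
  P(X=1) = 0.219 + 0.188 = 0.407
  P(X=2) = 0.039 + 0.332 = 0.371
  P(X=3) = 0.006 + 0.024 = 0.030
H(X) = -[0.192·log₂(0.192) + 0.407·log₂(0.407) + 0.371·log₂(0.371) + 0.030·log₂(0.030)]
  = 0.457118 + 0.527838 + 0.530719 + 0.151767 = 1.6674 bits

H(Y|X) = Σ_x P(x)·H(Y|X=x):
  X=0: P(X=0) = 0.192, P(Y|X=0) = (65/96, 31/96) → H(Y|X=0) = 0.907525
  X=1: P(X=1) = 0.407, P(Y|X=1) = (219/407, 188/407) → H(Y|X=1) = 0.995811
  X=2: P(X=2) = 0.371, P(Y|X=2) = (39/371, 332/371) → H(Y|X=2) = 0.485023
  X=3: P(X=3) = 0.030, P(Y|X=3) = (1/5, 4/5) → H(Y|X=3) = 0.721928
H(Y|X) = 0.192·0.907525 + 0.407·0.995811 + 0.371·0.485023 + 0.030·0.721928 = 0.7811 bits

H(X,Y) = -Σ_{x,y} P(x,y) log₂ P(x,y). Per-cell terms -P(x,y)·log₂P(x,y):
  X=0: 0.382644, 0.248718
  X=1: 0.479828, 0.453305
  X=2: 0.182535, 0.528127
  X=3: 0.044285, 0.129140
Sum of the 8 terms: H(X,Y) = 2.4486 bits

Chain rule check:
  H(X) + H(Y|X) = 1.6674 + 0.7811 = 2.4485 bits
  H(X,Y) = 2.4486 bits
✓ Chain rule verified (Δ = 0.0001 is 4-dp rounding noise: each of the three values was rounded independently).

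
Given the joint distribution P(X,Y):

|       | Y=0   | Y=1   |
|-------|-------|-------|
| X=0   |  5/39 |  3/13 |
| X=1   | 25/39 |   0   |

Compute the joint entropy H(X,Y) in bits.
1.2794 bits

H(X,Y) = -Σ_{x,y} P(x,y) log₂ P(x,y). Per-cell terms -P(x,y)·log₂P(x,y):
  X=0: 0.37993, 0.48819
  X=1: 0.41125, 0.00000
  (cells with P = 0 contribute 0)
Sum of the 4 terms: H(X,Y) = 1.2794 bits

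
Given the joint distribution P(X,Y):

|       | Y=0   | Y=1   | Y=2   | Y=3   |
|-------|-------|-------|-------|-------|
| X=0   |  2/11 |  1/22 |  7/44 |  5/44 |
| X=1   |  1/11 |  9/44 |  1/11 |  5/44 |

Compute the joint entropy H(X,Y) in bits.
2.8822 bits

H(X,Y) = -Σ_{x,y} P(x,y) log₂ P(x,y). Per-cell terms -P(x,y)·log₂P(x,y):
  X=0: 0.447169, 0.202701, 0.421921, 0.356534
  X=1: 0.314494, 0.468308, 0.314494, 0.356534
Sum of the 8 terms: H(X,Y) = 2.8822 bits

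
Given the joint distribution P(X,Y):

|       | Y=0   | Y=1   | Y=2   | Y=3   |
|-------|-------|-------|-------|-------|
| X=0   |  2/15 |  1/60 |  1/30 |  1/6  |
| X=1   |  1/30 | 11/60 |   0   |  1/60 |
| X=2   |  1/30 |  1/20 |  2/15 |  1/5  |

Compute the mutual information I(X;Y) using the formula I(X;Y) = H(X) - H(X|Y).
0.4490 bits

I(X;Y) = H(X) - H(X|Y)

Marginal of X (row sums):
  P(X=0) = 2/15 + 1/60 + 1/30 + 1/6 = 7/20
  P(X=1) = 1/30 + 11/60 + 0 + 1/60 = 7/30
  P(X=2) = 1/30 + 1/20 + 2/15 + 1/5 = 5/12
H(X) = -[(7/20)·log₂(7/20) + (7/30)·log₂(7/30) + (5/12)·log₂(5/12)]
  = 0.5301 + 0.4899 + 0.5263 = 1.5463 bits

Marginal of Y (column sums):
  P(Y=0) = 2/15 + 1/30 + 1/30 = 1/5
  P(Y=1) = 1/60 + 11/60 + 1/20 = 1/4
  P(Y=2) = 1/30 + 0 + 2/15 = 1/6
  P(Y=3) = 1/6 + 1/60 + 1/5 = 23/60
H(X|Y) = Σ_y P(y)·H(X|Y=y):
  Y=0: P(Y=0) = 1/5, P(X|Y=0) = (2/3, 1/6, 1/6) → H(X|Y=0) = 1.2516
  Y=1: P(Y=1) = 1/4, P(X|Y=1) = (1/15, 11/15, 1/5) → H(X|Y=1) = 1.0530
  Y=2: P(Y=2) = 1/6, P(X|Y=2) = (1/5, 0, 4/5) → H(X|Y=2) = 0.7219
  Y=3: P(Y=3) = 23/60, P(X|Y=3) = (10/23, 1/23, 12/23) → H(X|Y=3) = 1.2088
H(X|Y) = (1/5)·1.2516 + (1/4)·1.0530 + (1/6)·0.7219 + (23/60)·1.2088 = 1.0973 bits

I(X;Y) = H(X) - H(X|Y) = 1.5463 - 1.0973 = 0.4490 bits

Cross-check via I(X;Y) = H(X) + H(Y) - H(X,Y): computing H(Y) from the column sums and H(X,Y) from the 12 cells in the same way gives H(Y) = 1.9255 bits and H(X,Y) = 3.0228 bits, so
I(X;Y) = 1.5463 + 1.9255 - 3.0228 = 0.4490 bits ✓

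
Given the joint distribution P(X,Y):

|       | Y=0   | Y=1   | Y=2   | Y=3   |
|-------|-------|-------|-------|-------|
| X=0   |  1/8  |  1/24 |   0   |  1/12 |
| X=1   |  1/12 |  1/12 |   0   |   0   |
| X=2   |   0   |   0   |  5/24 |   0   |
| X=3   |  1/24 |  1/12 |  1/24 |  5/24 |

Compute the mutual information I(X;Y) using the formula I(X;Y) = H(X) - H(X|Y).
0.8368 bits

I(X;Y) = H(X) - H(X|Y)

Marginal of X (row sums):
  P(X=0) = 1/8 + 1/24 + 0 + 1/12 = 1/4
  P(X=1) = 1/12 + 1/12 + 0 + 0 = 1/6
  P(X=2) = 0 + 0 + 5/24 + 0 = 5/24
  P(X=3) = 1/24 + 1/12 + 1/24 + 5/24 = 3/8
H(X) = -[(1/4)·log₂(1/4) + (1/6)·log₂(1/6) + (5/24)·log₂(5/24) + (3/8)·log₂(3/8)]
  = 0.5000 + 0.4308 + 0.4715 + 0.5306 = 1.9329 bits

Marginal of Y (column sums):
  P(Y=0) = 1/8 + 1/12 + 0 + 1/24 = 1/4
  P(Y=1) = 1/24 + 1/12 + 0 + 1/12 = 5/24
  P(Y=2) = 0 + 0 + 5/24 + 1/24 = 1/4
  P(Y=3) = 1/12 + 0 + 0 + 5/24 = 7/24
H(X|Y) = Σ_y P(y)·H(X|Y=y):
  Y=0: P(Y=0) = 1/4, P(X|Y=0) = (1/2, 1/3, 0, 1/6) → H(X|Y=0) = 1.4591
  Y=1: P(Y=1) = 5/24, P(X|Y=1) = (1/5, 2/5, 0, 2/5) → H(X|Y=1) = 1.5219
  Y=2: P(Y=2) = 1/4, P(X|Y=2) = (0, 0, 5/6, 1/6) → H(X|Y=2) = 0.6500
  Y=3: P(Y=3) = 7/24, P(X|Y=3) = (2/7, 0, 0, 5/7) → H(X|Y=3) = 0.8631
H(X|Y) = (1/4)·1.4591 + (5/24)·1.5219 + (1/4)·0.6500 + (7/24)·0.8631 = 1.0961 bits

I(X;Y) = H(X) - H(X|Y) = 1.9329 - 1.0961 = 0.8368 bits

Cross-check via I(X;Y) = H(X) + H(Y) - H(X,Y): computing H(Y) from the column sums and H(X,Y) from the 16 cells in the same way gives H(Y) = 1.9899 bits and H(X,Y) = 3.0860 bits, so
I(X;Y) = 1.9329 + 1.9899 - 3.0860 = 0.8368 bits ✓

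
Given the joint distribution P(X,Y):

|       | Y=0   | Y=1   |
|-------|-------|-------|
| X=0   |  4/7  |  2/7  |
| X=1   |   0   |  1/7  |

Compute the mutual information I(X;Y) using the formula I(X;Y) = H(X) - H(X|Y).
0.1981 bits

I(X;Y) = H(X) - H(X|Y)

Marginal of X (row sums):
  P(X=0) = 4/7 + 2/7 = 6/7
  P(X=1) = 0 + 1/7 = 1/7
H(X) = -[(6/7)·log₂(6/7) + (1/7)·log₂(1/7)]
  = 0.1906 + 0.4011 = 0.5917 bits

Marginal of Y (column sums):
  P(Y=0) = 4/7 + 0 = 4/7
  P(Y=1) = 2/7 + 1/7 = 3/7
H(X|Y) = Σ_y P(y)·H(X|Y=y):
  Y=0: P(Y=0) = 4/7, P(X|Y=0) = (1, 0) → H(X|Y=0) = 0.0000
  Y=1: P(Y=1) = 3/7, P(X|Y=1) = (2/3, 1/3) → H(X|Y=1) = 0.9183
H(X|Y) = (4/7)·0.0000 + (3/7)·0.9183 = 0.3936 bits

I(X;Y) = H(X) - H(X|Y) = 0.5917 - 0.3936 = 0.1981 bits

Cross-check via I(X;Y) = H(X) + H(Y) - H(X,Y): computing H(Y) from the column sums and H(X,Y) from the 4 cells in the same way gives H(Y) = 0.9852 bits and H(X,Y) = 1.3788 bits, so
I(X;Y) = 0.5917 + 0.9852 - 1.3788 = 0.1981 bits ✓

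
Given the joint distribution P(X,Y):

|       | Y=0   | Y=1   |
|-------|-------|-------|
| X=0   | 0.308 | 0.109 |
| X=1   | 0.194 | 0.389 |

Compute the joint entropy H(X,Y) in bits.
1.8607 bits

H(X,Y) = -Σ_{x,y} P(x,y) log₂ P(x,y). Per-cell terms -P(x,y)·log₂P(x,y):
  X=0: 0.5233, 0.3485
  X=1: 0.4590, 0.5299
Sum of the 4 terms: H(X,Y) = 1.8607 bits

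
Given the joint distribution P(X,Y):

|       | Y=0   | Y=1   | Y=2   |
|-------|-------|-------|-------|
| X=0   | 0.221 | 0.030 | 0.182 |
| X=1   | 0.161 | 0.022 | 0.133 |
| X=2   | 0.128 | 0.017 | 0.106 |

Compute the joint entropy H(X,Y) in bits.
2.8356 bits

H(X,Y) = -Σ_{x,y} P(x,y) log₂ P(x,y). Per-cell terms -P(x,y)·log₂P(x,y):
  X=0: 0.4813, 0.1518, 0.4474
  X=1: 0.4242, 0.1211, 0.3871
  X=2: 0.3796, 0.0999, 0.3432
Sum of the 9 terms: H(X,Y) = 2.8356 bits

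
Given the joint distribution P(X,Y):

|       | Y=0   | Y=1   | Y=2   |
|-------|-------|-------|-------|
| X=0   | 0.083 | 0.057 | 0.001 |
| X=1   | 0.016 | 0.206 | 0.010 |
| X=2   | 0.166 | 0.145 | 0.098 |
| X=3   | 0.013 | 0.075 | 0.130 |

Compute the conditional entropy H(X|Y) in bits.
1.5677 bits

H(X|Y) = H(X,Y) - H(Y)

H(X,Y) = -Σ_{x,y} P(x,y) log₂ P(x,y). Per-cell terms -P(x,y)·log₂P(x,y):
  X=0: 0.298032, 0.235575, 0.009966
  X=1: 0.095453, 0.469532, 0.066439
  X=2: 0.430064, 0.403952, 0.328405
  X=3: 0.081449, 0.280272, 0.382644
Sum of the 12 terms: H(X,Y) = 3.08178 bits

Marginal of Y (column sums):
  P(Y=0) = 0.083 + 0.016 + 0.166 + 0.013 = 0.278
  P(Y=1) = 0.057 + 0.206 + 0.145 + 0.075 = 0.483
  P(Y=2) = 0.001 + 0.010 + 0.098 + 0.130 = 0.239
H(Y) = -[0.278·log₂(0.278) + 0.483·log₂(0.483) + 0.239·log₂(0.239)]
  = 0.513422 + 0.507104 + 0.493515 = 1.51404 bits

H(X|Y) = H(X,Y) - H(Y) = 3.08178 - 1.51404 = 1.5677 bits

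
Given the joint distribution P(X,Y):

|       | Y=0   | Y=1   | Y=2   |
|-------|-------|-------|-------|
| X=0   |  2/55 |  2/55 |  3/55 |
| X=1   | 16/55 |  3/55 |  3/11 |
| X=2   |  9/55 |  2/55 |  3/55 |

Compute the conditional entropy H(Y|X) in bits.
1.3551 bits

H(Y|X) = H(X,Y) - H(X)

H(X,Y) = -Σ_{x,y} P(x,y) log₂ P(x,y). Per-cell terms -P(x,y)·log₂P(x,y):
  X=0: 0.17387, 0.17387, 0.22889
  X=1: 0.51821, 0.22889, 0.51122
  X=2: 0.42733, 0.17387, 0.22889
Sum of the 9 terms: H(X,Y) = 2.6650 bits

Marginal of X (row sums):
  P(X=0) = 2/55 + 2/55 + 3/55 = 7/55
  P(X=1) = 16/55 + 3/55 + 3/11 = 34/55
  P(X=2) = 9/55 + 2/55 + 3/55 = 14/55
H(X) = -[(7/55)·log₂(7/55) + (34/55)·log₂(34/55) + (14/55)·log₂(14/55)]
  = 0.37851 + 0.42895 + 0.50247 = 1.3099 bits

H(Y|X) = H(X,Y) - H(X) = 2.6650 - 1.3099 = 1.3551 bits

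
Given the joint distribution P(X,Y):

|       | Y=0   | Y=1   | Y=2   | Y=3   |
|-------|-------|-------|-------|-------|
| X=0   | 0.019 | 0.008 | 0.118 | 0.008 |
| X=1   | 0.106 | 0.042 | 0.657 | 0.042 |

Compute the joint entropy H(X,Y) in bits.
1.7095 bits

H(X,Y) = -Σ_{x,y} P(x,y) log₂ P(x,y). Per-cell terms -P(x,y)·log₂P(x,y):
  X=0: 0.10864, 0.05573, 0.36381, 0.05573
  X=1: 0.34321, 0.19209, 0.39816, 0.19209
Sum of the 8 terms: H(X,Y) = 1.7095 bits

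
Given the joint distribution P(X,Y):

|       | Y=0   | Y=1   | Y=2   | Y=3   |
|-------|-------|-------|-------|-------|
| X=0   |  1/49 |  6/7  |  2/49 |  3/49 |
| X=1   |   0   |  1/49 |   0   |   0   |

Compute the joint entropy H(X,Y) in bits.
0.8549 bits

H(X,Y) = -Σ_{x,y} P(x,y) log₂ P(x,y). Per-cell terms -P(x,y)·log₂P(x,y):
  X=0: 0.1146, 0.1906, 0.1884, 0.2467
  X=1: 0.0000, 0.1146, 0.0000, 0.0000
  (cells with P = 0 contribute 0)
Sum of the 8 terms: H(X,Y) = 0.8549 bits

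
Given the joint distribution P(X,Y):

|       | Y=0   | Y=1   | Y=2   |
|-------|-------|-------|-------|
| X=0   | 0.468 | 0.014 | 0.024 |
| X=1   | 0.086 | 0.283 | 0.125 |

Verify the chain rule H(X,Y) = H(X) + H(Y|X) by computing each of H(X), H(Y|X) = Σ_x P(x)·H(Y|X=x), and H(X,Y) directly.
H(X) = 0.9999 bits, H(Y|X) = 0.9229 bits, H(X,Y) = 1.9228 bits

Marginal of X (row sums):
  P(X=0) = 0.468 + 0.014 + 0.024 = 0.506
  P(X=1) = 0.086 + 0.283 + 0.125 = 0.494
H(X) = -[0.506·log₂(0.506) + 0.494·log₂(0.494)]
  = 0.4973 + 0.5026 = 0.9999 bits

H(Y|X) = Σ_x P(x)·H(Y|X=x):
  X=0: P(X=0) = 0.506, P(Y|X=0) = (234/253, 7/253, 12/253) → H(Y|X=0) = 0.4560
  X=1: P(X=1) = 0.494, P(Y|X=1) = (43/247, 283/494, 125/494) → H(Y|X=1) = 1.4012
H(Y|X) = 0.506·0.4560 + 0.494·1.4012 = 0.9229 bits

H(X,Y) = -Σ_{x,y} P(x,y) log₂ P(x,y). Per-cell terms -P(x,y)·log₂P(x,y):
  X=0: 0.5127, 0.0862, 0.1291
  X=1: 0.3044, 0.5154, 0.3750
Sum of the 6 terms: H(X,Y) = 1.9228 bits

Chain rule check:
  H(X) + H(Y|X) = 0.9999 + 0.9229 = 1.9228 bits
  H(X,Y) = 1.9228 bits
✓ Chain rule verified.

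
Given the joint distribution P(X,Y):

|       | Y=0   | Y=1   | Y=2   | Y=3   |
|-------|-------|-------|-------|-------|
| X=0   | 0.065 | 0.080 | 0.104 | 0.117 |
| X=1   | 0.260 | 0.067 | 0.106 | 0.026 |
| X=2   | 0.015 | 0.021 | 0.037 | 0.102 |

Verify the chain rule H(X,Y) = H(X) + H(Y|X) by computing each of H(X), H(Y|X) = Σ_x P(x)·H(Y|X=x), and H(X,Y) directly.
H(X) = 1.4864 bits, H(Y|X) = 1.7297 bits, H(X,Y) = 3.2161 bits

Marginal of X (row sums):
  P(X=0) = 0.065 + 0.080 + 0.104 + 0.117 = 0.366
  P(X=1) = 0.260 + 0.067 + 0.106 + 0.026 = 0.459
  P(X=2) = 0.015 + 0.021 + 0.037 + 0.102 = 0.175
H(X) = -[0.366·log₂(0.366) + 0.459·log₂(0.459) + 0.175·log₂(0.175)]
  = 0.53073 + 0.51566 + 0.44005 = 1.4864 bits

H(Y|X) = Σ_x P(x)·H(Y|X=x):
  X=0: P(X=0) = 0.366, P(Y|X=0) = (65/366, 40/183, 52/183, 39/122) → H(Y|X=0) = 1.96410
  X=1: P(X=1) = 0.459, P(Y|X=1) = (260/459, 67/459, 106/459, 26/459) → H(Y|X=1) = 1.59265
  X=2: P(X=2) = 0.175, P(Y|X=2) = (3/35, 3/25, 37/175, 102/175) → H(Y|X=2) = 1.59876
H(Y|X) = 0.366·1.96410 + 0.459·1.59265 + 0.175·1.59876 = 1.7297 bits

H(X,Y) = -Σ_{x,y} P(x,y) log₂ P(x,y). Per-cell terms -P(x,y)·log₂P(x,y):
  X=0: 0.25632, 0.29151, 0.33960, 0.36216
  X=1: 0.50529, 0.26128, 0.34321, 0.13690
  X=2: 0.09088, 0.11704, 0.17598, 0.33592
Sum of the 12 terms: H(X,Y) = 3.2161 bits

Chain rule check:
  H(X) + H(Y|X) = 1.4864 + 1.7297 = 3.2161 bits
  H(X,Y) = 3.2161 bits
✓ Chain rule verified.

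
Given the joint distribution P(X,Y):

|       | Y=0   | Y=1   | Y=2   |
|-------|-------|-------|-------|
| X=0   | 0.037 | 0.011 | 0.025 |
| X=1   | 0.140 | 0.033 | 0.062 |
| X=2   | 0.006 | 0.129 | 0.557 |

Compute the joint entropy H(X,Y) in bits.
2.0845 bits

H(X,Y) = -Σ_{x,y} P(x,y) log₂ P(x,y). Per-cell terms -P(x,y)·log₂P(x,y):
  X=0: 0.17598, 0.07157, 0.13305
  X=1: 0.39711, 0.16241, 0.24872
  X=2: 0.04428, 0.38114, 0.47025
Sum of the 9 terms: H(X,Y) = 2.0845 bits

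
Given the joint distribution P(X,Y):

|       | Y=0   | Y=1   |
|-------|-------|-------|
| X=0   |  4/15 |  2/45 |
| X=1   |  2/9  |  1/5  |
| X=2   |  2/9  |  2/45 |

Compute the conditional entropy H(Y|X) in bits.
0.7788 bits

H(Y|X) = H(X,Y) - H(X)

H(X,Y) = -Σ_{x,y} P(x,y) log₂ P(x,y). Per-cell terms -P(x,y)·log₂P(x,y):
  X=0: 0.50850, 0.19964
  X=1: 0.48221, 0.46439
  X=2: 0.48221, 0.19964
Sum of the 6 terms: H(X,Y) = 2.3366 bits

Marginal of X (row sums):
  P(X=0) = 4/15 + 2/45 = 14/45
  P(X=1) = 2/9 + 1/5 = 19/45
  P(X=2) = 2/9 + 2/45 = 4/15
H(X) = -[(14/45)·log₂(14/45) + (19/45)·log₂(19/45) + (4/15)·log₂(4/15)]
  = 0.52407 + 0.52521 + 0.50850 = 1.5578 bits

H(Y|X) = H(X,Y) - H(X) = 2.3366 - 1.5578 = 0.7788 bits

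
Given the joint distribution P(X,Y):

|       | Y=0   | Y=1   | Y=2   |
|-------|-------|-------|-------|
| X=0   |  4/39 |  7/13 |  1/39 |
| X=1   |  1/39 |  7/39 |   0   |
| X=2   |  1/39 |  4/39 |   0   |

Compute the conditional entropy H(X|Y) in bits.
1.2210 bits

H(X|Y) = H(X,Y) - H(Y)

H(X,Y) = -Σ_{x,y} P(x,y) log₂ P(x,y). Per-cell terms -P(x,y)·log₂P(x,y):
  X=0: 0.3370, 0.4809, 0.1355
  X=1: 0.1355, 0.4448, 0.0000
  X=2: 0.1355, 0.3370, 0.0000
  (cells with P = 0 contribute 0)
Sum of the 9 terms: H(X,Y) = 2.0062 bits

Marginal of Y (column sums):
  P(Y=0) = 4/39 + 1/39 + 1/39 = 2/13
  P(Y=1) = 7/13 + 7/39 + 4/39 = 32/39
  P(Y=2) = 1/39 + 0 + 0 = 1/39
H(Y) = -[(2/13)·log₂(2/13) + (32/39)·log₂(32/39) + (1/39)·log₂(1/39)]
  = 0.4155 + 0.2342 + 0.1355 = 0.7852 bits

H(X|Y) = H(X,Y) - H(Y) = 2.0062 - 0.7852 = 1.2210 bits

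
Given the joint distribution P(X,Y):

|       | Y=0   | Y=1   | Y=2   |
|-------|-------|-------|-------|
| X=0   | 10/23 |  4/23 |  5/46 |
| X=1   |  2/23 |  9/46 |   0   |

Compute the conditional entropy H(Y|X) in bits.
1.2172 bits

H(Y|X) = H(X,Y) - H(X)

H(X,Y) = -Σ_{x,y} P(x,y) log₂ P(x,y). Per-cell terms -P(x,y)·log₂P(x,y):
  X=0: 0.5224, 0.4389, 0.3480
  X=1: 0.3064, 0.4605, 0.0000
  (cells with P = 0 contribute 0)
Sum of the 6 terms: H(X,Y) = 2.0762 bits

Marginal of X (row sums):
  P(X=0) = 10/23 + 4/23 + 5/46 = 33/46
  P(X=1) = 2/23 + 9/46 + 0 = 13/46
H(X) = -[(33/46)·log₂(33/46) + (13/46)·log₂(13/46)]
  = 0.3438 + 0.5152 = 0.8590 bits

H(Y|X) = H(X,Y) - H(X) = 2.0762 - 0.8590 = 1.2172 bits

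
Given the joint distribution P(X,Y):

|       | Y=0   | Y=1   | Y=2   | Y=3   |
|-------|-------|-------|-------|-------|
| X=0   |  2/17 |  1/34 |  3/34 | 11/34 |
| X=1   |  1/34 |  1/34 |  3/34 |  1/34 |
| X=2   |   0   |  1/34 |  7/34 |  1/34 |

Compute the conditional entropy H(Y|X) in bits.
1.4569 bits

H(Y|X) = H(X,Y) - H(X)

H(X,Y) = -Σ_{x,y} P(x,y) log₂ P(x,y). Per-cell terms -P(x,y)·log₂P(x,y):
  X=0: 0.3632309, 0.1496313, 0.3090441, 0.5267160
  X=1: 0.1496313, 0.1496313, 0.3090441, 0.1496313
  X=2: 0.0000000, 0.1496313, 0.4694340, 0.1496313
  (cells with P = 0 contribute 0)
Sum of the 12 terms: H(X,Y) = 2.875257 bits

Marginal of X (row sums):
  P(X=0) = 2/17 + 1/34 + 3/34 + 11/34 = 19/34
  P(X=1) = 1/34 + 1/34 + 3/34 + 1/34 = 3/17
  P(X=2) = 0 + 1/34 + 7/34 + 1/34 = 9/34
H(X) = -[(19/34)·log₂(19/34) + (3/17)·log₂(3/17) + (9/34)·log₂(9/34)]
  = 0.4691521 + 0.4416177 + 0.5075835 = 1.418353 bits

H(Y|X) = H(X,Y) - H(X) = 2.875257 - 1.418353 = 1.4569 bits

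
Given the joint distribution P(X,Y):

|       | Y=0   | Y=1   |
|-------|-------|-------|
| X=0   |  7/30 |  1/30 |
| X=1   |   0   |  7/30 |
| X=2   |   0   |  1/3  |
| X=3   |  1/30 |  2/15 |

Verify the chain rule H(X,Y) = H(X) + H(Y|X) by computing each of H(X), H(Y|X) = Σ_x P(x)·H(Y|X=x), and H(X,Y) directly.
H(X) = 1.9575 bits, H(Y|X) = 0.2653 bits, H(X,Y) = 2.2228 bits

Marginal of X (row sums):
  P(X=0) = 7/30 + 1/30 = 4/15
  P(X=1) = 0 + 7/30 = 7/30
  P(X=2) = 0 + 1/3 = 1/3
  P(X=3) = 1/30 + 2/15 = 1/6
H(X) = -[(4/15)·log₂(4/15) + (7/30)·log₂(7/30) + (1/3)·log₂(1/3) + (1/6)·log₂(1/6)]
  = 0.50850 + 0.48989 + 0.52832 + 0.43083 = 1.9575 bits

H(Y|X) = Σ_x P(x)·H(Y|X=x):
  X=0: P(X=0) = 4/15, P(Y|X=0) = (7/8, 1/8) → H(Y|X=0) = 0.54356
  X=1: P(X=1) = 7/30, P(Y|X=1) = (0, 1) → H(Y|X=1) = 0.00000
  X=2: P(X=2) = 1/3, P(Y|X=2) = (0, 1) → H(Y|X=2) = 0.00000
  X=3: P(X=3) = 1/6, P(Y|X=3) = (1/5, 4/5) → H(Y|X=3) = 0.72193
H(Y|X) = (4/15)·0.54356 + (7/30)·0.00000 + (1/3)·0.00000 + (1/6)·0.72193 = 0.2653 bits

H(X,Y) = -Σ_{x,y} P(x,y) log₂ P(x,y). Per-cell terms -P(x,y)·log₂P(x,y):
  X=0: 0.48989, 0.16356
  X=1: 0.00000, 0.48989
  X=2: 0.00000, 0.52832
  X=3: 0.16356, 0.38759
  (cells with P = 0 contribute 0)
Sum of the 8 terms: H(X,Y) = 2.2228 bits

Chain rule check:
  H(X) + H(Y|X) = 1.9575 + 0.2653 = 2.2228 bits
  H(X,Y) = 2.2228 bits
✓ Chain rule verified.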